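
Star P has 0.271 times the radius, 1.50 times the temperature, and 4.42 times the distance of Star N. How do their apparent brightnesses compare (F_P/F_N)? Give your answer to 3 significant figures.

0.0190

L_P/L_N = (R_P/R_N)²(T_P/T_N)⁴ = (0.271)² × (1.50)⁴ = 0.3718.
F_P/F_N = (L_P/L_N)/(d_P/d_N)² = 0.3718 / (4.42)² = 0.01903.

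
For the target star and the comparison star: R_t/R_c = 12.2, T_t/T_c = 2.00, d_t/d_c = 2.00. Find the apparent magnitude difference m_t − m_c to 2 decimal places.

-6.94

L_t/L_c = (12.2)²(2.00)⁴ = 2381.
F_t/F_c = (L_t/L_c)/(d_t/d_c)² = 2381/4.000 = 595.4.
m_t − m_c = −2.5 log₁₀(595.4) = -6.94.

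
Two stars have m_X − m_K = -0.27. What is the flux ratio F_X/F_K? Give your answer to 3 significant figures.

1.28

F_X/F_K = 10^(−(m_X − m_K)/2.5) = 10^(0.27/2.5) = 10^0.108 = 1.282.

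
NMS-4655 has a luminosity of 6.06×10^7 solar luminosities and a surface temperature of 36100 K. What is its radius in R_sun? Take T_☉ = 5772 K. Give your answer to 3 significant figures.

199 R_sun

R/R_☉ = √(L/L_☉) / (T/T_☉)² = √(6.06×10^7) / (6.254)²
       = 7785 / 39.12 = 199.0.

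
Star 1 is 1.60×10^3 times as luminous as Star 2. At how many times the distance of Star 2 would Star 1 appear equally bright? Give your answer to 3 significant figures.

40.0

Equal flux requires L_1/d_1² = L_2/d_2², so d_1/d_2 = √(L_1/L_2)
= √(1.60×10^3) = 40.00.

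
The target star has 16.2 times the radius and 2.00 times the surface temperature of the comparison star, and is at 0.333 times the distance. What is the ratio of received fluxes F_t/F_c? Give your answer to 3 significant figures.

3.79×10^4

L_t/L_c = (R_t/R_c)²(T_t/T_c)⁴ = (16.2)² × (2.00)⁴ = 4199.
F_t/F_c = (L_t/L_c)/(d_t/d_c)² = 4199 / (0.333)² = 3.787×10^4.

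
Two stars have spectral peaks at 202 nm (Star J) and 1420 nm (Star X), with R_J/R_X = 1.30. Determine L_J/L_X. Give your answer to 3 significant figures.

Wien's law gives T ∝ 1/λ_max, so T_J/T_X = λ_X/λ_J = 1420/202 = 7.030.
Then L ∝ R²T⁴ gives L_J/L_X = (1.30)² × (7.030)⁴ = 1.690 × 2442 = 4127.

4.13×10^3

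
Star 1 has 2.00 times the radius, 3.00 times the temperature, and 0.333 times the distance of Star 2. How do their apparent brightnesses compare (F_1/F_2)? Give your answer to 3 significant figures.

2.92×10^3

L_1/L_2 = (R_1/R_2)²(T_1/T_2)⁴ = (2.00)² × (3.00)⁴ = 324.0.
F_1/F_2 = (L_1/L_2)/(d_1/d_2)² = 324.0 / (0.333)² = 2922.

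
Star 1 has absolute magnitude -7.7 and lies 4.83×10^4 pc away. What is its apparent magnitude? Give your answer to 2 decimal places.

10.72

m = M + 5 log₁₀(d/10 pc) = -7.7 + 5 log₁₀(4.83×10^4/10)
  = -7.7 + 5 × 3.684 = -7.7 + 18.42 = 10.72.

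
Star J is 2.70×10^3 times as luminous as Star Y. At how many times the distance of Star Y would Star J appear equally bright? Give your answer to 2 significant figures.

52

Equal flux requires L_J/d_J² = L_Y/d_Y², so d_J/d_Y = √(L_J/L_Y)
= √(2.70×10^3) = 51.96.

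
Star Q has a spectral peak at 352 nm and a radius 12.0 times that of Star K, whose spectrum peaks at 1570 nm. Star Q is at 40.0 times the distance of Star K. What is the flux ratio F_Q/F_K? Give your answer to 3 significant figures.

Wien's law: T_Q/T_K = λ_K/λ_Q = 1570/352 = 4.460.
L_Q/L_K = (R_Q/R_K)²(T_Q/T_K)⁴ = (12.0)²(4.460)⁴ = 5.699×10^4.
F_Q/F_K = (L_Q/L_K)/(d_Q/d_K)² = 5.699×10^4/(40.0)² = 35.62.

35.6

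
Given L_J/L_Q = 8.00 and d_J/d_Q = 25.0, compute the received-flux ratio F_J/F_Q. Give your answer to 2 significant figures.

F = L/(4πd²), so F_J/F_Q = (L_J/L_Q) / (d_J/d_Q)²
= 8.00 / (25.0)² = 8.00 / 625.0 = 0.01280.

0.013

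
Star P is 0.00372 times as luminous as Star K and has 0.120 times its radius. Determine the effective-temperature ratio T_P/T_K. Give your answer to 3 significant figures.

L ∝ R²T⁴ gives T ∝ (L/R²)^(1/4), so
T_P/T_K = (0.00372 / 0.120²)^(1/4) = (0.2583)^(1/4) = 0.7129.

0.713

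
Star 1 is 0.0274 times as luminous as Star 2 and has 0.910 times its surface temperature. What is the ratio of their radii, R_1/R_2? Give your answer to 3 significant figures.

L ∝ R²T⁴ gives R ∝ √L / T², so
R_1/R_2 = √(0.0274) / (0.910)² = 0.1655 / 0.8281 = 0.1999.

0.200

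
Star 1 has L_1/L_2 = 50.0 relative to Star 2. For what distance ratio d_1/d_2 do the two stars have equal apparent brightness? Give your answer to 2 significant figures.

7.1

Equal flux requires L_1/d_1² = L_2/d_2², so d_1/d_2 = √(L_1/L_2)
= √(50.0) = 7.071.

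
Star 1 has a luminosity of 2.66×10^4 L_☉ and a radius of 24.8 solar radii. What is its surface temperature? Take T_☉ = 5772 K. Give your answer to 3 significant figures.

1.48×10^4 K

T/T_☉ = (L/L_☉)^(1/4) / (R/R_☉)^(1/2)
T = 5772 × (2.66×10^4)^(1/4) / √(24.8) = 5772 × 12.77 / 4.980 = 1.480×10^4 K.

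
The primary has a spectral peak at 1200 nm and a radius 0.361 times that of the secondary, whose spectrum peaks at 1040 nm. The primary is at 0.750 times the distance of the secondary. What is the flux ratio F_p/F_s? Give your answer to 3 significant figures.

Wien's law: T_p/T_s = λ_s/λ_p = 1040/1200 = 0.8667.
L_p/L_s = (R_p/R_s)²(T_p/T_s)⁴ = (0.361)²(0.8667)⁴ = 0.07352.
F_p/F_s = (L_p/L_s)/(d_p/d_s)² = 0.07352/(0.750)² = 0.1307.

0.131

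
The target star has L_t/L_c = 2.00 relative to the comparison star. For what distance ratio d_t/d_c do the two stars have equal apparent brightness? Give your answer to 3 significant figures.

Equal flux requires L_t/d_t² = L_c/d_c², so d_t/d_c = √(L_t/L_c)
= √(2.00) = 1.414.

1.41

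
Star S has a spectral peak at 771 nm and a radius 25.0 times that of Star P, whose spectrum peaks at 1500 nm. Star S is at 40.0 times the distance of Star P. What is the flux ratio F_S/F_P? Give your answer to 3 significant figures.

Wien's law: T_S/T_P = λ_P/λ_S = 1500/771 = 1.946.
L_S/L_P = (R_S/R_P)²(T_S/T_P)⁴ = (25.0)²(1.946)⁴ = 8954.
F_S/F_P = (L_S/L_P)/(d_S/d_P)² = 8954/(40.0)² = 5.596.

5.60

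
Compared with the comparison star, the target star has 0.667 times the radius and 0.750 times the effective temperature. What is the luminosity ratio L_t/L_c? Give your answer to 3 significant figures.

0.141

From the Stefan–Boltzmann law, L ∝ R²T⁴, so
L_t/L_c = (R_t/R_c)² (T_t/T_c)⁴ = (0.667)² × (0.750)⁴ = 0.4449 × 0.3164 = 0.1408.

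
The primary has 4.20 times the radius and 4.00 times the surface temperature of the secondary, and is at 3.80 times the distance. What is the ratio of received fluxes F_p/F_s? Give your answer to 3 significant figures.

L_p/L_s = (R_p/R_s)²(T_p/T_s)⁴ = (4.20)² × (4.00)⁴ = 4516.
F_p/F_s = (L_p/L_s)/(d_p/d_s)² = 4516 / (3.80)² = 312.7.

313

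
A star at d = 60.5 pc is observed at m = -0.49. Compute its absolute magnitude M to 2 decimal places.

M = m − 5 log₁₀(d/10 pc) = -0.49 − 5 log₁₀(60.5/10)
  = -0.49 − 5 × 0.782 = -0.49 − 3.91 = -4.40.

-4.40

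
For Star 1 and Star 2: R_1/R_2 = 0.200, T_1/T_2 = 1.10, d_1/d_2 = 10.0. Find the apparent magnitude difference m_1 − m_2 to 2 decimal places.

8.08

L_1/L_2 = (0.200)²(1.10)⁴ = 0.05856.
F_1/F_2 = (L_1/L_2)/(d_1/d_2)² = 0.05856/100.0 = 5.856×10^-4.
m_1 − m_2 = −2.5 log₁₀(5.856×10^-4) = 8.08.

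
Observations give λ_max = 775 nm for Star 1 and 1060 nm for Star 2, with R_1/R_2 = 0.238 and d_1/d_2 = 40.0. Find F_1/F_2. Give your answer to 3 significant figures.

1.24×10^-4

Wien's law: T_1/T_2 = λ_2/λ_1 = 1060/775 = 1.368.
L_1/L_2 = (R_1/R_2)²(T_1/T_2)⁴ = (0.238)²(1.368)⁴ = 0.1982.
F_1/F_2 = (L_1/L_2)/(d_1/d_2)² = 0.1982/(40.0)² = 1.239×10^-4.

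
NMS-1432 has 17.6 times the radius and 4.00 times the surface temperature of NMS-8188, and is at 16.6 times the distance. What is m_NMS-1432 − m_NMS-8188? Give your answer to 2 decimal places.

L_NMS-1432/L_NMS-8188 = (17.6)²(4.00)⁴ = 7.930×10^4.
F_NMS-1432/F_NMS-8188 = (L_NMS-1432/L_NMS-8188)/(d_NMS-1432/d_NMS-8188)² = 7.930×10^4/275.6 = 287.8.
m_NMS-1432 − m_NMS-8188 = −2.5 log₁₀(287.8) = -6.15.

-6.15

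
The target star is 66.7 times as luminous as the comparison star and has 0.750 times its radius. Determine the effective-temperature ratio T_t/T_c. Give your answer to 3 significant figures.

L ∝ R²T⁴ gives T ∝ (L/R²)^(1/4), so
T_t/T_c = (66.7 / 0.750²)^(1/4) = (118.6)^(1/4) = 3.300.

3.30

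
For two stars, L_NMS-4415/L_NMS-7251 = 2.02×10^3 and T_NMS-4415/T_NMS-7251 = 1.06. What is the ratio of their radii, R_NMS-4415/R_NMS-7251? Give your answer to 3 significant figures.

40.0

L ∝ R²T⁴ gives R ∝ √L / T², so
R_NMS-4415/R_NMS-7251 = √(2.02×10^3) / (1.06)² = 44.94 / 1.124 = 40.00.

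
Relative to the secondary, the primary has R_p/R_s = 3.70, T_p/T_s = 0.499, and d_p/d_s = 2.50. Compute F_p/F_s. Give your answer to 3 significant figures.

L_p/L_s = (R_p/R_s)²(T_p/T_s)⁴ = (3.70)² × (0.499)⁴ = 0.8488.
F_p/F_s = (L_p/L_s)/(d_p/d_s)² = 0.8488 / (2.50)² = 0.1358.

0.136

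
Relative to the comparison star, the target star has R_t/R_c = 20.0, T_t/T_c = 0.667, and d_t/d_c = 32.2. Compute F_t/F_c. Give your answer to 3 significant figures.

0.0764

L_t/L_c = (R_t/R_c)²(T_t/T_c)⁴ = (20.0)² × (0.667)⁴ = 79.17.
F_t/F_c = (L_t/L_c)/(d_t/d_c)² = 79.17 / (32.2)² = 0.07636.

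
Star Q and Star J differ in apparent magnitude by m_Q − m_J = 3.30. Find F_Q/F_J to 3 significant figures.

F_Q/F_J = 10^(−(m_Q − m_J)/2.5) = 10^(-3.30/2.5) = 10^-1.320 = 0.04786.

0.0479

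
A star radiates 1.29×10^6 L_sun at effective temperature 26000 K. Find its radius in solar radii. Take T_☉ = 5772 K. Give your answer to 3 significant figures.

56.0 solar radii

R/R_☉ = √(L/L_☉) / (T/T_☉)² = √(1.29×10^6) / (4.505)²
       = 1136 / 20.29 = 55.98.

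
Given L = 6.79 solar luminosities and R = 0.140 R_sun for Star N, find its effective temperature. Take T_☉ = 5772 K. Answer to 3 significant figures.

2.49×10^4 K

T/T_☉ = (L/L_☉)^(1/4) / (R/R_☉)^(1/2)
T = 5772 × (6.79)^(1/4) / √(0.140) = 5772 × 1.614 / 0.3742 = 2.490×10^4 K.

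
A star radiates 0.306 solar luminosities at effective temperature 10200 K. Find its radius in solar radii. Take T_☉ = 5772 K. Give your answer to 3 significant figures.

0.177 solar radii

R/R_☉ = √(L/L_☉) / (T/T_☉)² = √(0.306) / (1.767)²
       = 0.5532 / 3.123 = 0.1771.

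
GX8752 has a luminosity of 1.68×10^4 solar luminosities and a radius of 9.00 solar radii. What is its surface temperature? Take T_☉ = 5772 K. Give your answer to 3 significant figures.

2.19×10^4 K

T/T_☉ = (L/L_☉)^(1/4) / (R/R_☉)^(1/2)
T = 5772 × (1.68×10^4)^(1/4) / √(9.00) = 5772 × 11.38 / 3.000 = 2.190×10^4 K.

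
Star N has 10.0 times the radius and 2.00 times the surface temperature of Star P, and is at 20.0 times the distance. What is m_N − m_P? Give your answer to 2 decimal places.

-1.51

L_N/L_P = (10.0)²(2.00)⁴ = 1600.
F_N/F_P = (L_N/L_P)/(d_N/d_P)² = 1600/400.0 = 4.000.
m_N − m_P = −2.5 log₁₀(4.000) = -1.51.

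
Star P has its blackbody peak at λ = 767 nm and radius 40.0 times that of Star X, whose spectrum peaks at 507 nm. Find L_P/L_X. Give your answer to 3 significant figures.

305

Wien's law gives T ∝ 1/λ_max, so T_P/T_X = λ_X/λ_P = 507/767 = 0.6610.
Then L ∝ R²T⁴ gives L_P/L_X = (40.0)² × (0.6610)⁴ = 1600 × 0.1909 = 305.5.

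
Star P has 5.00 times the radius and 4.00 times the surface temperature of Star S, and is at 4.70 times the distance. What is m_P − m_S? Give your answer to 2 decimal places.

L_P/L_S = (5.00)²(4.00)⁴ = 6400.
F_P/F_S = (L_P/L_S)/(d_P/d_S)² = 6400/22.09 = 289.7.
m_P − m_S = −2.5 log₁₀(289.7) = -6.15.

-6.15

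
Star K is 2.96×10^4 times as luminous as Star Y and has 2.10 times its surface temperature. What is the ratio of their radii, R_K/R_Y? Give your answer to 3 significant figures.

L ∝ R²T⁴ gives R ∝ √L / T², so
R_K/R_Y = √(2.96×10^4) / (2.10)² = 172.0 / 4.410 = 39.01.

39.0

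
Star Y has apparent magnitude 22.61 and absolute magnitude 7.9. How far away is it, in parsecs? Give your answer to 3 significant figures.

m − M = 5 log₁₀(d/10 pc)
22.61 − (7.9) = 14.71 = 5 log₁₀(d/10)
d = 10 × 10^(14.71/5) = 10 × 10^2.942 = 8750 pc.

8.75×10^3 pc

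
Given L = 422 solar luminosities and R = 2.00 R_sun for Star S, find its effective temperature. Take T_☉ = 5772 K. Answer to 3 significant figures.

T/T_☉ = (L/L_☉)^(1/4) / (R/R_☉)^(1/2)
T = 5772 × (422)^(1/4) / √(2.00) = 5772 × 4.532 / 1.414 = 1.850×10^4 K.

1.85×10^4 K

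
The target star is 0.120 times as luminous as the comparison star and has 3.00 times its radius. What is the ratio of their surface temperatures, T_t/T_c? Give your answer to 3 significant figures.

L ∝ R²T⁴ gives T ∝ (L/R²)^(1/4), so
T_t/T_c = (0.120 / 3.00²)^(1/4) = (0.01333)^(1/4) = 0.3398.

0.340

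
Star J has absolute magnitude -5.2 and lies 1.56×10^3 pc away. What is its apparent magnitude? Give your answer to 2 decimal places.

m = M + 5 log₁₀(d/10 pc) = -5.2 + 5 log₁₀(1.56×10^3/10)
  = -5.2 + 5 × 2.193 = -5.2 + 10.97 = 5.77.

5.77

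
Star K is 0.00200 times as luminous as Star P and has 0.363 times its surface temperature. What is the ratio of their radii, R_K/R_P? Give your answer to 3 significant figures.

0.339

L ∝ R²T⁴ gives R ∝ √L / T², so
R_K/R_P = √(0.00200) / (0.363)² = 0.04472 / 0.1318 = 0.3394.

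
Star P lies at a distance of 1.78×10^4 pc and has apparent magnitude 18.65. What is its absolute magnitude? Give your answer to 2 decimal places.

M = m − 5 log₁₀(d/10 pc) = 18.65 − 5 log₁₀(1.78×10^4/10)
  = 18.65 − 5 × 3.250 = 18.65 − 16.25 = 2.40.

2.40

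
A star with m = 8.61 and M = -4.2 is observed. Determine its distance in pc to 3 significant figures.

3.65×10^3 pc

m − M = 5 log₁₀(d/10 pc)
8.61 − (-4.2) = 12.81 = 5 log₁₀(d/10)
d = 10 × 10^(12.81/5) = 10 × 10^2.562 = 3648 pc.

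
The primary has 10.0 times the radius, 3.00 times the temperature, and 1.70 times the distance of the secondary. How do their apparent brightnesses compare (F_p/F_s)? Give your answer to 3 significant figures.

L_p/L_s = (R_p/R_s)²(T_p/T_s)⁴ = (10.0)² × (3.00)⁴ = 8100.
F_p/F_s = (L_p/L_s)/(d_p/d_s)² = 8100 / (1.70)² = 2803.

2.80×10^3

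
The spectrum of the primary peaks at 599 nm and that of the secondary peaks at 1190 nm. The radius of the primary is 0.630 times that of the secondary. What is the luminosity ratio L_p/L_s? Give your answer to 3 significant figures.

Wien's law gives T ∝ 1/λ_max, so T_p/T_s = λ_s/λ_p = 1190/599 = 1.987.
Then L ∝ R²T⁴ gives L_p/L_s = (0.630)² × (1.987)⁴ = 0.3969 × 15.58 = 6.182.

6.18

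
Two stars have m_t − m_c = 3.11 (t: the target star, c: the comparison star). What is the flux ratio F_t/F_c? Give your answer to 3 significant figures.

0.0570

F_t/F_c = 10^(−(m_t − m_c)/2.5) = 10^(-3.11/2.5) = 10^-1.244 = 0.05702.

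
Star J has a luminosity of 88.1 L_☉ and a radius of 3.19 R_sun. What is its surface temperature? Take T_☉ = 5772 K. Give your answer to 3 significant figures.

9.90×10^3 K

T/T_☉ = (L/L_☉)^(1/4) / (R/R_☉)^(1/2)
T = 5772 × (88.1)^(1/4) / √(3.19) = 5772 × 3.064 / 1.786 = 9901 K.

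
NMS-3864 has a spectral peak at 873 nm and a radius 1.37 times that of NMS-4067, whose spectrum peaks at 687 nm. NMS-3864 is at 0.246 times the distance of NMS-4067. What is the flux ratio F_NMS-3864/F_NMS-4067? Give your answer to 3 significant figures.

Wien's law: T_NMS-3864/T_NMS-4067 = λ_NMS-4067/λ_NMS-3864 = 687/873 = 0.7869.
L_NMS-3864/L_NMS-4067 = (R_NMS-3864/R_NMS-4067)²(T_NMS-3864/T_NMS-4067)⁴ = (1.37)²(0.7869)⁴ = 0.7198.
F_NMS-3864/F_NMS-4067 = (L_NMS-3864/L_NMS-4067)/(d_NMS-3864/d_NMS-4067)² = 0.7198/(0.246)² = 11.89.

11.9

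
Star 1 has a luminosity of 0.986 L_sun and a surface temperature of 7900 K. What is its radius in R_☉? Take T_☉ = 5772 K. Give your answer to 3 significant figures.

0.530 R_☉

R/R_☉ = √(L/L_☉) / (T/T_☉)² = √(0.986) / (1.369)²
       = 0.9930 / 1.873 = 0.5301.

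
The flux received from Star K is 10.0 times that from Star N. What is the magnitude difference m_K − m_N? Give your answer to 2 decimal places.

-2.50

m_K − m_N = −2.5 log₁₀(F_K/F_N) = −2.5 log₁₀(10.0) = −2.5 × (1.000) = -2.500.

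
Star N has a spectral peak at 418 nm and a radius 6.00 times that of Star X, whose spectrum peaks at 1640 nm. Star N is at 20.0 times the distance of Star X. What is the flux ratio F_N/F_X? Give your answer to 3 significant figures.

Wien's law: T_N/T_X = λ_X/λ_N = 1640/418 = 3.923.
L_N/L_X = (R_N/R_X)²(T_N/T_X)⁴ = (6.00)²(3.923)⁴ = 8530.
F_N/F_X = (L_N/L_X)/(d_N/d_X)² = 8530/(20.0)² = 21.33.

21.3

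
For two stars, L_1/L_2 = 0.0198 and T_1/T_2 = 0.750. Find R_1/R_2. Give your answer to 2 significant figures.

L ∝ R²T⁴ gives R ∝ √L / T², so
R_1/R_2 = √(0.0198) / (0.750)² = 0.1407 / 0.5625 = 0.2502.

0.25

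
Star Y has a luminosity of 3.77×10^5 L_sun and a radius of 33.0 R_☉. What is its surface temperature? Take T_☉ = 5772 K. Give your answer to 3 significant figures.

2.49×10^4 K

T/T_☉ = (L/L_☉)^(1/4) / (R/R_☉)^(1/2)
T = 5772 × (3.77×10^5)^(1/4) / √(33.0) = 5772 × 24.78 / 5.745 = 2.490×10^4 K.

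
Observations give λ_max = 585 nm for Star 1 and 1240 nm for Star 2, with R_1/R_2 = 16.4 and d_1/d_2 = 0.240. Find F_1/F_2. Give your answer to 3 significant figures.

Wien's law: T_1/T_2 = λ_2/λ_1 = 1240/585 = 2.120.
L_1/L_2 = (R_1/R_2)²(T_1/T_2)⁴ = (16.4)²(2.120)⁴ = 5429.
F_1/F_2 = (L_1/L_2)/(d_1/d_2)² = 5429/(0.240)² = 9.426×10^4.

9.43×10^4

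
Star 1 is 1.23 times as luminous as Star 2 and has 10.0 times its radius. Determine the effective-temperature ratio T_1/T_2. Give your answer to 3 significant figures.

L ∝ R²T⁴ gives T ∝ (L/R²)^(1/4), so
T_1/T_2 = (1.23 / 10.0²)^(1/4) = (0.01230)^(1/4) = 0.3330.

0.333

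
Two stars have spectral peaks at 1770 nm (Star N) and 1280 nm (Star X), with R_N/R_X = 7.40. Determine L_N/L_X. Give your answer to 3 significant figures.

Wien's law gives T ∝ 1/λ_max, so T_N/T_X = λ_X/λ_N = 1280/1770 = 0.7232.
Then L ∝ R²T⁴ gives L_N/L_X = (7.40)² × (0.7232)⁴ = 54.76 × 0.2735 = 14.98.

15.0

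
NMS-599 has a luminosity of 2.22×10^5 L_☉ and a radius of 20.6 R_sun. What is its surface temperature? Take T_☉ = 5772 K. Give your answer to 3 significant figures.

2.76×10^4 K

T/T_☉ = (L/L_☉)^(1/4) / (R/R_☉)^(1/2)
T = 5772 × (2.22×10^5)^(1/4) / √(20.6) = 5772 × 21.71 / 4.539 = 2.760×10^4 K.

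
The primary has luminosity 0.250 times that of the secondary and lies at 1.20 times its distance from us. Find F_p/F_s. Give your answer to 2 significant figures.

F = L/(4πd²), so F_p/F_s = (L_p/L_s) / (d_p/d_s)²
= 0.250 / (1.20)² = 0.250 / 1.440 = 0.1736.

0.17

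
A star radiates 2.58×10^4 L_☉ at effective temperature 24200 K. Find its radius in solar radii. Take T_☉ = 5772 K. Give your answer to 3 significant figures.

9.14 solar radii

R/R_☉ = √(L/L_☉) / (T/T_☉)² = √(2.58×10^4) / (4.193)²
       = 160.6 / 17.58 = 9.138.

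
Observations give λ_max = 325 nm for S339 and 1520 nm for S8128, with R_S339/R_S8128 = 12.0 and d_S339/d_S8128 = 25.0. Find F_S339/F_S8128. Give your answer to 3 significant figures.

Wien's law: T_S339/T_S8128 = λ_S8128/λ_S339 = 1520/325 = 4.677.
L_S339/L_S8128 = (R_S339/R_S8128)²(T_S339/T_S8128)⁴ = (12.0)²(4.677)⁴ = 6.890×10^4.
F_S339/F_S8128 = (L_S339/L_S8128)/(d_S339/d_S8128)² = 6.890×10^4/(25.0)² = 110.2.

110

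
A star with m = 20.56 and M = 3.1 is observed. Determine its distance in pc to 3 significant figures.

m − M = 5 log₁₀(d/10 pc)
20.56 − (3.1) = 17.46 = 5 log₁₀(d/10)
d = 10 × 10^(17.46/5) = 10 × 10^3.492 = 3.105×10^4 pc.

3.10×10^4 pc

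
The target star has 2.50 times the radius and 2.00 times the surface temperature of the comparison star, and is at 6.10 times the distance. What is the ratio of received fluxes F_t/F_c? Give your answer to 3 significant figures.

2.69

L_t/L_c = (R_t/R_c)²(T_t/T_c)⁴ = (2.50)² × (2.00)⁴ = 100.0.
F_t/F_c = (L_t/L_c)/(d_t/d_c)² = 100.0 / (6.10)² = 2.687.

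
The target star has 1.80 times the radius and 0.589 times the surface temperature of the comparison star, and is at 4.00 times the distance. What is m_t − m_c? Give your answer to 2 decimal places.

4.03

L_t/L_c = (1.80)²(0.589)⁴ = 0.3899.
F_t/F_c = (L_t/L_c)/(d_t/d_c)² = 0.3899/16.00 = 0.02437.
m_t − m_c = −2.5 log₁₀(0.02437) = 4.03.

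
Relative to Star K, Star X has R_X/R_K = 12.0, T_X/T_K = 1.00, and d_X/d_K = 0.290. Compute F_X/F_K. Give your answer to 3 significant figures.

L_X/L_K = (R_X/R_K)²(T_X/T_K)⁴ = (12.0)² × (1.00)⁴ = 144.0.
F_X/F_K = (L_X/L_K)/(d_X/d_K)² = 144.0 / (0.290)² = 1712.

1.71×10^3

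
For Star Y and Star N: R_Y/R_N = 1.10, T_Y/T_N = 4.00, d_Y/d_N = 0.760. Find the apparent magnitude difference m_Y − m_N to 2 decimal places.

-6.82

L_Y/L_N = (1.10)²(4.00)⁴ = 309.8.
F_Y/F_N = (L_Y/L_N)/(d_Y/d_N)² = 309.8/0.5776 = 536.3.
m_Y − m_N = −2.5 log₁₀(536.3) = -6.82.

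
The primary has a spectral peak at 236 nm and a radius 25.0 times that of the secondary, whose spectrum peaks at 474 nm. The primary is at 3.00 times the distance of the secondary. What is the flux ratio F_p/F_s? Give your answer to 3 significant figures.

1.13×10^3

Wien's law: T_p/T_s = λ_s/λ_p = 474/236 = 2.008.
L_p/L_s = (R_p/R_s)²(T_p/T_s)⁴ = (25.0)²(2.008)⁴ = 1.017×10^4.
F_p/F_s = (L_p/L_s)/(d_p/d_s)² = 1.017×10^4/(3.00)² = 1130.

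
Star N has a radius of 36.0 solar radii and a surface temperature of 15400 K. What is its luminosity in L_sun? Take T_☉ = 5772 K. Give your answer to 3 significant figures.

L/L_☉ = (R/R_☉)² (T/T_☉)⁴ = (36.0)² × (15400/5772)⁴
       = 1296 × (2.668)⁴ = 1296 × 50.67 = 6.567×10^4.

6.57×10^4 L_sun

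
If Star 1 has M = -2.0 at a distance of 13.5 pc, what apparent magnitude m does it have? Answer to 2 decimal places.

m = M + 5 log₁₀(d/10 pc) = -2.0 + 5 log₁₀(13.5/10)
  = -2.0 + 5 × 0.130 = -2.0 + 0.65 = -1.35.

-1.35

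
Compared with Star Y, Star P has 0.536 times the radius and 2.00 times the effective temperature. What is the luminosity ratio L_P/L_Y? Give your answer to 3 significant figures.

4.60

From the Stefan–Boltzmann law, L ∝ R²T⁴, so
L_P/L_Y = (R_P/R_Y)² (T_P/T_Y)⁴ = (0.536)² × (2.00)⁴ = 0.2873 × 16.00 = 4.597.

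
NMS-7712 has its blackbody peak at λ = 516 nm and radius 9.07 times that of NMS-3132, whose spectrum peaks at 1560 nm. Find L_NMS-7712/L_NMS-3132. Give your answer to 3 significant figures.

6.87×10^3

Wien's law gives T ∝ 1/λ_max, so T_NMS-7712/T_NMS-3132 = λ_NMS-3132/λ_NMS-7712 = 1560/516 = 3.023.
Then L ∝ R²T⁴ gives L_NMS-7712/L_NMS-3132 = (9.07)² × (3.023)⁴ = 82.26 × 83.54 = 6872.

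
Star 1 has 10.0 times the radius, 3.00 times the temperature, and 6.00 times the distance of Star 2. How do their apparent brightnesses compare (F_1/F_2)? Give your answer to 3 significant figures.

225

L_1/L_2 = (R_1/R_2)²(T_1/T_2)⁴ = (10.0)² × (3.00)⁴ = 8100.
F_1/F_2 = (L_1/L_2)/(d_1/d_2)² = 8100 / (6.00)² = 225.0.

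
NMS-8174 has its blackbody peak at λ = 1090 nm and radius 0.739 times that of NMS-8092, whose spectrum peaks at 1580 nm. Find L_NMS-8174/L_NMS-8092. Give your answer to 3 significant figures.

Wien's law gives T ∝ 1/λ_max, so T_NMS-8174/T_NMS-8092 = λ_NMS-8092/λ_NMS-8174 = 1580/1090 = 1.450.
Then L ∝ R²T⁴ gives L_NMS-8174/L_NMS-8092 = (0.739)² × (1.450)⁴ = 0.5461 × 4.415 = 2.411.

2.41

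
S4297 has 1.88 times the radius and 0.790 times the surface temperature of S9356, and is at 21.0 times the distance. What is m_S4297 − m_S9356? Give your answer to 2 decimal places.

L_S4297/L_S9356 = (1.88)²(0.790)⁴ = 1.377.
F_S4297/F_S9356 = (L_S4297/L_S9356)/(d_S4297/d_S9356)² = 1.377/441.0 = 0.003122.
m_S4297 − m_S9356 = −2.5 log₁₀(0.003122) = 6.26.

6.26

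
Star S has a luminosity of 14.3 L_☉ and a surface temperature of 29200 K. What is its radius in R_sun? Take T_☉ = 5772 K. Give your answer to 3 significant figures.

R/R_☉ = √(L/L_☉) / (T/T_☉)² = √(14.3) / (5.059)²
       = 3.782 / 25.59 = 0.1478.

0.148 R_sun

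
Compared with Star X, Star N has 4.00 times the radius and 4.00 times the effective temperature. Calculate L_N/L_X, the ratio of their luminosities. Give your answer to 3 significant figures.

From the Stefan–Boltzmann law, L ∝ R²T⁴, so
L_N/L_X = (R_N/R_X)² (T_N/T_X)⁴ = (4.00)² × (4.00)⁴ = 16.00 × 256.0 = 4096.

4.10×10^3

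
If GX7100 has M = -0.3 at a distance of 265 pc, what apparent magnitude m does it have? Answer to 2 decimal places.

m = M + 5 log₁₀(d/10 pc) = -0.3 + 5 log₁₀(265/10)
  = -0.3 + 5 × 1.423 = -0.3 + 7.12 = 6.82.

6.82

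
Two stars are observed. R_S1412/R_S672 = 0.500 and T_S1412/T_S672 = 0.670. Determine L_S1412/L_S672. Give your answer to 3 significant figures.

0.0504

From the Stefan–Boltzmann law, L ∝ R²T⁴, so
L_S1412/L_S672 = (R_S1412/R_S672)² (T_S1412/T_S672)⁴ = (0.500)² × (0.670)⁴ = 0.2500 × 0.2015 = 0.05038.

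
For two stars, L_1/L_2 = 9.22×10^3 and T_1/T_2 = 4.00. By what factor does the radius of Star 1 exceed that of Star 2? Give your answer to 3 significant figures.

6.00

L ∝ R²T⁴ gives R ∝ √L / T², so
R_1/R_2 = √(9.22×10^3) / (4.00)² = 96.02 / 16.00 = 6.001.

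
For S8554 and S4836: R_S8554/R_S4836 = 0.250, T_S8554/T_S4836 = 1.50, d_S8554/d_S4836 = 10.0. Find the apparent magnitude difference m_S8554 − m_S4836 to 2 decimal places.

6.25

L_S8554/L_S4836 = (0.250)²(1.50)⁴ = 0.3164.
F_S8554/F_S4836 = (L_S8554/L_S4836)/(d_S8554/d_S4836)² = 0.3164/100.0 = 0.003164.
m_S8554 − m_S4836 = −2.5 log₁₀(0.003164) = 6.25.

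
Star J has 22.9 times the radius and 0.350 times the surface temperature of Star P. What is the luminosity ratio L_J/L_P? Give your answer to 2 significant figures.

From the Stefan–Boltzmann law, L ∝ R²T⁴, so
L_J/L_P = (R_J/R_P)² (T_J/T_P)⁴ = (22.9)² × (0.350)⁴ = 524.4 × 0.01501 = 7.869.

7.9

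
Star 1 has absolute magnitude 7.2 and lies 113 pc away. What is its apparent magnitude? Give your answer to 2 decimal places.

m = M + 5 log₁₀(d/10 pc) = 7.2 + 5 log₁₀(113/10)
  = 7.2 + 5 × 1.053 = 7.2 + 5.27 = 12.47.

12.47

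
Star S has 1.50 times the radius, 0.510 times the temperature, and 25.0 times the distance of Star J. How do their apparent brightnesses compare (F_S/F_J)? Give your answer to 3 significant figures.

2.44×10^-4

L_S/L_J = (R_S/R_J)²(T_S/T_J)⁴ = (1.50)² × (0.510)⁴ = 0.1522.
F_S/F_J = (L_S/L_J)/(d_S/d_J)² = 0.1522 / (25.0)² = 2.435×10^-4.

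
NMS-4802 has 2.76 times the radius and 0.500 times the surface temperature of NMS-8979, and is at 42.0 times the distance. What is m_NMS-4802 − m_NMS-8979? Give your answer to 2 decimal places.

8.92

L_NMS-4802/L_NMS-8979 = (2.76)²(0.500)⁴ = 0.4761.
F_NMS-4802/F_NMS-8979 = (L_NMS-4802/L_NMS-8979)/(d_NMS-4802/d_NMS-8979)² = 0.4761/1764 = 2.699×10^-4.
m_NMS-4802 − m_NMS-8979 = −2.5 log₁₀(2.699×10^-4) = 8.92.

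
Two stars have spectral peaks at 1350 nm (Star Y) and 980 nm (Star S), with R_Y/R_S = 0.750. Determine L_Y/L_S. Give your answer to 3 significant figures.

Wien's law gives T ∝ 1/λ_max, so T_Y/T_S = λ_S/λ_Y = 980/1350 = 0.7259.
Then L ∝ R²T⁴ gives L_Y/L_S = (0.750)² × (0.7259)⁴ = 0.5625 × 0.2777 = 0.1562.

0.156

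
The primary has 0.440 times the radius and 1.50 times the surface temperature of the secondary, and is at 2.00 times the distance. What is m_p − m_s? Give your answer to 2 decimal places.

L_p/L_s = (0.440)²(1.50)⁴ = 0.9801.
F_p/F_s = (L_p/L_s)/(d_p/d_s)² = 0.9801/4.000 = 0.2450.
m_p − m_s = −2.5 log₁₀(0.2450) = 1.53.

1.53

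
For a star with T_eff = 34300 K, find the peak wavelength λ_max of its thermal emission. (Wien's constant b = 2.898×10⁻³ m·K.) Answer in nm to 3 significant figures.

λ_max = b/T = 2.898×10⁻³ / 34300 = 8.45×10^-8 m = 84.49 nm.

84.5 nm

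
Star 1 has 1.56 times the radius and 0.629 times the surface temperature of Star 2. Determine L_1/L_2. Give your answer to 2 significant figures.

0.38

From the Stefan–Boltzmann law, L ∝ R²T⁴, so
L_1/L_2 = (R_1/R_2)² (T_1/T_2)⁴ = (1.56)² × (0.629)⁴ = 2.434 × 0.1565 = 0.3809.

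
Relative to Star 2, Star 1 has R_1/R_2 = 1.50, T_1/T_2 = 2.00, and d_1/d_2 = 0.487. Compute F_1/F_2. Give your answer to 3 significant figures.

152

L_1/L_2 = (R_1/R_2)²(T_1/T_2)⁴ = (1.50)² × (2.00)⁴ = 36.00.
F_1/F_2 = (L_1/L_2)/(d_1/d_2)² = 36.00 / (0.487)² = 151.8.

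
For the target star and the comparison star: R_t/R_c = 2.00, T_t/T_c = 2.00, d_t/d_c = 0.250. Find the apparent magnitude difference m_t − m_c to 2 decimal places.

L_t/L_c = (2.00)²(2.00)⁴ = 64.00.
F_t/F_c = (L_t/L_c)/(d_t/d_c)² = 64.00/0.06250 = 1024.
m_t − m_c = −2.5 log₁₀(1024) = -7.53.

-7.53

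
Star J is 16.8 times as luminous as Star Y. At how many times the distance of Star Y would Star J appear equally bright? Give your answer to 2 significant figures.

4.1

Equal flux requires L_J/d_J² = L_Y/d_Y², so d_J/d_Y = √(L_J/L_Y)
= √(16.8) = 4.099.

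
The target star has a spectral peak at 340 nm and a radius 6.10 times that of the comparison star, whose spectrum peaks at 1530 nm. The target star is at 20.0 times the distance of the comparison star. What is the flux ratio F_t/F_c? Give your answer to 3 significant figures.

Wien's law: T_t/T_c = λ_c/λ_t = 1530/340 = 4.500.
L_t/L_c = (R_t/R_c)²(T_t/T_c)⁴ = (6.10)²(4.500)⁴ = 1.526×10^4.
F_t/F_c = (L_t/L_c)/(d_t/d_c)² = 1.526×10^4/(20.0)² = 38.15.

38.1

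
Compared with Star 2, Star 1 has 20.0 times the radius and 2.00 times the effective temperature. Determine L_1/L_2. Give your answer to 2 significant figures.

6.4×10^3

From the Stefan–Boltzmann law, L ∝ R²T⁴, so
L_1/L_2 = (R_1/R_2)² (T_1/T_2)⁴ = (20.0)² × (2.00)⁴ = 400.0 × 16.00 = 6400.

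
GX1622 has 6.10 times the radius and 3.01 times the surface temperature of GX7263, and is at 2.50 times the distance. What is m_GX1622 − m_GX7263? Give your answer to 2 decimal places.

-6.72

L_GX1622/L_GX7263 = (6.10)²(3.01)⁴ = 3054.
F_GX1622/F_GX7263 = (L_GX1622/L_GX7263)/(d_GX1622/d_GX7263)² = 3054/6.250 = 488.7.
m_GX1622 − m_GX7263 = −2.5 log₁₀(488.7) = -6.72.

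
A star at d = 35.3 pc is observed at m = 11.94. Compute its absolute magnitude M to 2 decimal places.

M = m − 5 log₁₀(d/10 pc) = 11.94 − 5 log₁₀(35.3/10)
  = 11.94 − 5 × 0.548 = 11.94 − 2.74 = 9.20.

9.20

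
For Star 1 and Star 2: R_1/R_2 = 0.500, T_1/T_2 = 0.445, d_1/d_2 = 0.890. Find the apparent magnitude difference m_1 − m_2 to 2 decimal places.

L_1/L_2 = (0.500)²(0.445)⁴ = 0.009803.
F_1/F_2 = (L_1/L_2)/(d_1/d_2)² = 0.009803/0.7921 = 0.01238.
m_1 − m_2 = −2.5 log₁₀(0.01238) = 4.77.

4.77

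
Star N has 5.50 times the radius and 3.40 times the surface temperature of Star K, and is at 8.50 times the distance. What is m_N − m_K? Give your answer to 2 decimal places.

L_N/L_K = (5.50)²(3.40)⁴ = 4042.
F_N/F_K = (L_N/L_K)/(d_N/d_K)² = 4042/72.25 = 55.95.
m_N − m_K = −2.5 log₁₀(55.95) = -4.37.

-4.37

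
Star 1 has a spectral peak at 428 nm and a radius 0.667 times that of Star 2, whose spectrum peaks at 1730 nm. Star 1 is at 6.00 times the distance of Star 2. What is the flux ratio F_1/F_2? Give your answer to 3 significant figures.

Wien's law: T_1/T_2 = λ_2/λ_1 = 1730/428 = 4.042.
L_1/L_2 = (R_1/R_2)²(T_1/T_2)⁴ = (0.667)²(4.042)⁴ = 118.8.
F_1/F_2 = (L_1/L_2)/(d_1/d_2)² = 118.8/(6.00)² = 3.299.

3.30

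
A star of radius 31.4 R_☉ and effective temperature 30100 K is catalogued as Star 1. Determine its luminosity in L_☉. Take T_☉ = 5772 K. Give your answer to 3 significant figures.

L/L_☉ = (R/R_☉)² (T/T_☉)⁴ = (31.4)² × (30100/5772)⁴
       = 986.0 × (5.215)⁴ = 986.0 × 739.5 = 7.292×10^5.

7.29×10^5 L_☉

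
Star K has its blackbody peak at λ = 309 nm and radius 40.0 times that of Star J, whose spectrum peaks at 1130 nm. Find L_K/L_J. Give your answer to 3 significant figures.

Wien's law gives T ∝ 1/λ_max, so T_K/T_J = λ_J/λ_K = 1130/309 = 3.657.
Then L ∝ R²T⁴ gives L_K/L_J = (40.0)² × (3.657)⁴ = 1600 × 178.8 = 2.862×10^5.

2.86×10^5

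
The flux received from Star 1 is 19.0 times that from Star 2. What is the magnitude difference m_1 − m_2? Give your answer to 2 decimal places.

-3.20

m_1 − m_2 = −2.5 log₁₀(F_1/F_2) = −2.5 log₁₀(19.0) = −2.5 × (1.279) = -3.197.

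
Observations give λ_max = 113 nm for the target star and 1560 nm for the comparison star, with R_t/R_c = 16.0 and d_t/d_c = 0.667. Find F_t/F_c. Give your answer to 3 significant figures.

2.09×10^7

Wien's law: T_t/T_c = λ_c/λ_t = 1560/113 = 13.81.
L_t/L_c = (R_t/R_c)²(T_t/T_c)⁴ = (16.0)²(13.81)⁴ = 9.299×10^6.
F_t/F_c = (L_t/L_c)/(d_t/d_c)² = 9.299×10^6/(0.667)² = 2.090×10^7.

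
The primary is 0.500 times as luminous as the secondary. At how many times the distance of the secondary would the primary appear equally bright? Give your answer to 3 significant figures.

0.707

Equal flux requires L_p/d_p² = L_s/d_s², so d_p/d_s = √(L_p/L_s)
= √(0.500) = 0.7071.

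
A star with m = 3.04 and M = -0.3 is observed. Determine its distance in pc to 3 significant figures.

46.6 pc

m − M = 5 log₁₀(d/10 pc)
3.04 − (-0.3) = 3.34 = 5 log₁₀(d/10)
d = 10 × 10^(3.34/5) = 10 × 10^0.668 = 46.56 pc.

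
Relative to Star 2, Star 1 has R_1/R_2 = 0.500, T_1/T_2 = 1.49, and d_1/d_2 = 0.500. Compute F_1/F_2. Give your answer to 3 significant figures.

L_1/L_2 = (R_1/R_2)²(T_1/T_2)⁴ = (0.500)² × (1.49)⁴ = 1.232.
F_1/F_2 = (L_1/L_2)/(d_1/d_2)² = 1.232 / (0.500)² = 4.929.

4.93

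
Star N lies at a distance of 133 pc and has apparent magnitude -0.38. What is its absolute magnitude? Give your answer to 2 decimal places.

M = m − 5 log₁₀(d/10 pc) = -0.38 − 5 log₁₀(133/10)
  = -0.38 − 5 × 1.124 = -0.38 − 5.62 = -6.00.

-6.00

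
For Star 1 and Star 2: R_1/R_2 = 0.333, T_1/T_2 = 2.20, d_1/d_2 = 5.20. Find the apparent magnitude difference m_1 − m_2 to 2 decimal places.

2.54

L_1/L_2 = (0.333)²(2.20)⁴ = 2.598.
F_1/F_2 = (L_1/L_2)/(d_1/d_2)² = 2.598/27.04 = 0.09607.
m_1 − m_2 = −2.5 log₁₀(0.09607) = 2.54.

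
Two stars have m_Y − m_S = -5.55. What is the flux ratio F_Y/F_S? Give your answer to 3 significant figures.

166

F_Y/F_S = 10^(−(m_Y − m_S)/2.5) = 10^(5.55/2.5) = 10^2.220 = 166.0.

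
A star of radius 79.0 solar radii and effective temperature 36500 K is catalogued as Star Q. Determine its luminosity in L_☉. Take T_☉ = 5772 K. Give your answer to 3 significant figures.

L/L_☉ = (R/R_☉)² (T/T_☉)⁴ = (79.0)² × (36500/5772)⁴
       = 6241 × (6.324)⁴ = 6241 × 1599 = 9.980×10^6.

9.98×10^6 L_☉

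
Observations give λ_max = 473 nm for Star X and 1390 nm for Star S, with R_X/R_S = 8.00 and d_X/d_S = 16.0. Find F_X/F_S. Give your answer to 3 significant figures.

Wien's law: T_X/T_S = λ_S/λ_X = 1390/473 = 2.939.
L_X/L_S = (R_X/R_S)²(T_X/T_S)⁴ = (8.00)²(2.939)⁴ = 4773.
F_X/F_S = (L_X/L_S)/(d_X/d_S)² = 4773/(16.0)² = 18.64.

18.6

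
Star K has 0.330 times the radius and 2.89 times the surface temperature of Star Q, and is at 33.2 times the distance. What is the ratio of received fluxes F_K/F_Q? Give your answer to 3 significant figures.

L_K/L_Q = (R_K/R_Q)²(T_K/T_Q)⁴ = (0.330)² × (2.89)⁴ = 7.597.
F_K/F_Q = (L_K/L_Q)/(d_K/d_Q)² = 7.597 / (33.2)² = 0.006892.

0.00689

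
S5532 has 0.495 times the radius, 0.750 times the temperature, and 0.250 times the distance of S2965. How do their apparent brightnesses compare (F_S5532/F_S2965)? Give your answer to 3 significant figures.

1.24

L_S5532/L_S2965 = (R_S5532/R_S2965)²(T_S5532/T_S2965)⁴ = (0.495)² × (0.750)⁴ = 0.07753.
F_S5532/F_S2965 = (L_S5532/L_S2965)/(d_S5532/d_S2965)² = 0.07753 / (0.250)² = 1.240.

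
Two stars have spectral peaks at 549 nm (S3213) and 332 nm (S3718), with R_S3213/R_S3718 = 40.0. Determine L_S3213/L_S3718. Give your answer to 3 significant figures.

Wien's law gives T ∝ 1/λ_max, so T_S3213/T_S3718 = λ_S3718/λ_S3213 = 332/549 = 0.6047.
Then L ∝ R²T⁴ gives L_S3213/L_S3718 = (40.0)² × (0.6047)⁴ = 1600 × 0.1337 = 214.0.

214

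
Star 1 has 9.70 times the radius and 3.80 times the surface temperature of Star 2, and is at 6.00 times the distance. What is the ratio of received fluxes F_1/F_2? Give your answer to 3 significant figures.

L_1/L_2 = (R_1/R_2)²(T_1/T_2)⁴ = (9.70)² × (3.80)⁴ = 1.962×10^4.
F_1/F_2 = (L_1/L_2)/(d_1/d_2)² = 1.962×10^4 / (6.00)² = 545.0.

545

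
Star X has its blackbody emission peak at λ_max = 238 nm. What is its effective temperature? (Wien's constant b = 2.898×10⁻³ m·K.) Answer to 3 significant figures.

T = b/λ_max = 2.898×10⁻³ / (238×10⁻⁹) = 1.218×10^4 K.

1.22×10^4 K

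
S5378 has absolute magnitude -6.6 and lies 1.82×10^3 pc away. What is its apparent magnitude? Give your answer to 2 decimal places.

m = M + 5 log₁₀(d/10 pc) = -6.6 + 5 log₁₀(1.82×10^3/10)
  = -6.6 + 5 × 2.260 = -6.6 + 11.30 = 4.70.

4.70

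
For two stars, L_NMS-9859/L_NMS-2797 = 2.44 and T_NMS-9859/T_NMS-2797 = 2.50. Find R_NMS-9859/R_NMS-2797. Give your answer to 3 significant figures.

0.250

L ∝ R²T⁴ gives R ∝ √L / T², so
R_NMS-9859/R_NMS-2797 = √(2.44) / (2.50)² = 1.562 / 6.250 = 0.2499.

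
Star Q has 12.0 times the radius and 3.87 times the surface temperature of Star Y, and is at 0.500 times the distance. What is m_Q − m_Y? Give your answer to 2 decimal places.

-12.78

L_Q/L_Y = (12.0)²(3.87)⁴ = 3.230×10^4.
F_Q/F_Y = (L_Q/L_Y)/(d_Q/d_Y)² = 3.230×10^4/0.2500 = 1.292×10^5.
m_Q − m_Y = −2.5 log₁₀(1.292×10^5) = -12.78.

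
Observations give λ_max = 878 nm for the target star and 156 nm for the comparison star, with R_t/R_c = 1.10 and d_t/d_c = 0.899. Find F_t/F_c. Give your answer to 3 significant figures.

0.00149

Wien's law: T_t/T_c = λ_c/λ_t = 156/878 = 0.1777.
L_t/L_c = (R_t/R_c)²(T_t/T_c)⁴ = (1.10)²(0.1777)⁴ = 0.001206.
F_t/F_c = (L_t/L_c)/(d_t/d_c)² = 0.001206/(0.899)² = 0.001492.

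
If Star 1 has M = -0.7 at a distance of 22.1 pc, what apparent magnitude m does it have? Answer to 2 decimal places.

1.02

m = M + 5 log₁₀(d/10 pc) = -0.7 + 5 log₁₀(22.1/10)
  = -0.7 + 5 × 0.344 = -0.7 + 1.72 = 1.02.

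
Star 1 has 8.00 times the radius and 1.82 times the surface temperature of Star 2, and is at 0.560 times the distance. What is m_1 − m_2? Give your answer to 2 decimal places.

-8.38

L_1/L_2 = (8.00)²(1.82)⁴ = 702.2.
F_1/F_2 = (L_1/L_2)/(d_1/d_2)² = 702.2/0.3136 = 2239.
m_1 − m_2 = −2.5 log₁₀(2239) = -8.38.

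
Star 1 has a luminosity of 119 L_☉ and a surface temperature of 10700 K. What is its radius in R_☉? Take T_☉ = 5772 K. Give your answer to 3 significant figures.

3.17 R_☉

R/R_☉ = √(L/L_☉) / (T/T_☉)² = √(119) / (1.854)²
       = 10.91 / 3.436 = 3.174.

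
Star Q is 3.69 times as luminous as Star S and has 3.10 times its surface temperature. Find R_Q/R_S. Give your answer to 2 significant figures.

L ∝ R²T⁴ gives R ∝ √L / T², so
R_Q/R_S = √(3.69) / (3.10)² = 1.921 / 9.610 = 0.1999.

0.20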